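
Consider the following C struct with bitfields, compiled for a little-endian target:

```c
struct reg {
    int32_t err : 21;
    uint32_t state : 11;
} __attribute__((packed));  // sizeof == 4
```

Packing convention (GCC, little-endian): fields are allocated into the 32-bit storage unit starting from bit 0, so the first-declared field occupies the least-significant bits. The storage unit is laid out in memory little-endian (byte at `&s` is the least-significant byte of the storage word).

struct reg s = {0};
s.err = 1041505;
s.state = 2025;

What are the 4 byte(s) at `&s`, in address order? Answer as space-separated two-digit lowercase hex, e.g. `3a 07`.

[0+:21] err=1041505 & 0x1fffff = 0xfe461; word=0x000fe461
[21+:11] state=2025 & 0x7ff = 0x7e9; word=0xfd2fe461
word = 0xfd2fe461 → little-endian bytes:
  [0]=0x61  [1]=0xe4  [2]=0x2f  [3]=0xfd

61 e4 2f fd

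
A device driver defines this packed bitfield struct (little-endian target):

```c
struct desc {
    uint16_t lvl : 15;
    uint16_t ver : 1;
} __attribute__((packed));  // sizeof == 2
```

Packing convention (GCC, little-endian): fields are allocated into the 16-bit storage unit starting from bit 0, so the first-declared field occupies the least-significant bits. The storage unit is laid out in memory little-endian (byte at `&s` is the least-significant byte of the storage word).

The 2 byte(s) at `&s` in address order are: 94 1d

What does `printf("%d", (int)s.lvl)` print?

[0]=0x94 [1]=0x1d (little-endian) → word 0x1d94
lvl:15 @ bit 0 → (0x1d94>>0)&0x7fff = 0x1d94  ←
ver:1 @ bit 15 → (0x1d94>>15)&0x1 = 0x0

7572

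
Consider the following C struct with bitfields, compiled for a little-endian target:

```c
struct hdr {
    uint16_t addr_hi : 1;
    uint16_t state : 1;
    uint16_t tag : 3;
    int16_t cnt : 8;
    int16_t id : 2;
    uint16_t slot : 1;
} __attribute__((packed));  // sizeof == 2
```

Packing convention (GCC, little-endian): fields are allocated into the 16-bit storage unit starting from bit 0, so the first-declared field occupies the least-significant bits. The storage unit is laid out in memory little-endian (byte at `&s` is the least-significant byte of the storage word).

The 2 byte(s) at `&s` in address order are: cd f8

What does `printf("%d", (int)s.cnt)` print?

-58

[0]=0xcd [1]=0xf8 (little-endian) → word 0xf8cd
addr_hi:1 @ bit 0 → (0xf8cd>>0)&0x1 = 0x1
state:1 @ bit 1 → (0xf8cd>>1)&0x1 = 0x0
tag:3 @ bit 2 → (0xf8cd>>2)&0x7 = 0x3
cnt:8 @ bit 5 → (0xf8cd>>5)&0xff = 0xc6  ←
id:2 @ bit 13 → (0xf8cd>>13)&0x3 = 0x3
slot:1 @ bit 15 → (0xf8cd>>15)&0x1 = 0x1
cnt signed 8b, MSB=1: 198 - 256 = -58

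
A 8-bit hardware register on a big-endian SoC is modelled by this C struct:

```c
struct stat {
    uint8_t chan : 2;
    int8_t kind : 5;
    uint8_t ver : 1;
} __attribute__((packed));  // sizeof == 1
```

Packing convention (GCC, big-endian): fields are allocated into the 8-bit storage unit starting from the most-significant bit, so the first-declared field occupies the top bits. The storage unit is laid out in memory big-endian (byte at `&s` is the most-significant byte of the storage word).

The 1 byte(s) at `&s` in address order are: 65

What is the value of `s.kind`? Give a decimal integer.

[0]=0x65 (big-endian) → word 0x65
chan:2 @ bit 6 → (0x65>>6)&0x3 = 0x1
kind:5 @ bit 1 → (0x65>>1)&0x1f = 0x12  ←
ver:1 @ bit 0 → (0x65>>0)&0x1 = 0x1
kind signed 5b, MSB=1: 18 - 32 = -14

-14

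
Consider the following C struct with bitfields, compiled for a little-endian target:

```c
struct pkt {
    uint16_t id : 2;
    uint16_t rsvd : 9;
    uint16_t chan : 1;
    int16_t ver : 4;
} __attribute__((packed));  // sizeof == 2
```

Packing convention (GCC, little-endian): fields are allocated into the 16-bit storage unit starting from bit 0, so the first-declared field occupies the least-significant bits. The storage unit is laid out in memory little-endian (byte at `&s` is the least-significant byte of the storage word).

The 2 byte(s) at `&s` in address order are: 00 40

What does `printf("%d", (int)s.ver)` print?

[0]=0x00 [1]=0x40 (little-endian) → word 0x4000
id [0+:2] = (word>>0) & 0x3 = 0
rsvd [2+:9] = (word>>2) & 0x1ff = 0
chan [11+:1] = (word>>11) & 0x1 = 0
ver [12+:4] = (word>>12) & 0xf = 4  ←
ver signed 4b, MSB=0: value = 4

4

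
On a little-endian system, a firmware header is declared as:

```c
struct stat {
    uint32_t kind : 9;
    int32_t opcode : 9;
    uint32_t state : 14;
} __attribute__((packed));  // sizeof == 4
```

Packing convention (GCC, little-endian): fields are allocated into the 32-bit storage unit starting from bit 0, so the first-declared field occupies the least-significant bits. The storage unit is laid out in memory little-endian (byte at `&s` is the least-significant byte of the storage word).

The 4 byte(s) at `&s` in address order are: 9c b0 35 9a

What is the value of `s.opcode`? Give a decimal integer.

[0]=0x9c [1]=0xb0 [2]=0x35 [3]=0x9a (little-endian) → word 0x9a35b09c
kind [0+:9] = (word>>0) & 0x1ff = 156
opcode [9+:9] = (word>>9) & 0x1ff = 216  ←
state [18+:14] = (word>>18) & 0x3fff = 9869
opcode signed 9b, MSB=0: value = 216

216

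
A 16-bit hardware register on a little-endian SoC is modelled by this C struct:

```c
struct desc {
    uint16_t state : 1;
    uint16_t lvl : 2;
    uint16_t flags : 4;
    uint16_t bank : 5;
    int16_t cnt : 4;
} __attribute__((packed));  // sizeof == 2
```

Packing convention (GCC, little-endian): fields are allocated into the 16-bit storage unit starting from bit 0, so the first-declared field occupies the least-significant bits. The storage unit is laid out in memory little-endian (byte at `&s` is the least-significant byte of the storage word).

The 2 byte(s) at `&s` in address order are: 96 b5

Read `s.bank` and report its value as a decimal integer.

[0]=0x96 [1]=0xb5 (little-endian) → word 0xb596
state [0+:1] = (word>>0) & 0x1 = 0
lvl [1+:2] = (word>>1) & 0x3 = 3
flags [3+:4] = (word>>3) & 0xf = 2
bank [7+:5] = (word>>7) & 0x1f = 11  ←
cnt [12+:4] = (word>>12) & 0xf = 11

11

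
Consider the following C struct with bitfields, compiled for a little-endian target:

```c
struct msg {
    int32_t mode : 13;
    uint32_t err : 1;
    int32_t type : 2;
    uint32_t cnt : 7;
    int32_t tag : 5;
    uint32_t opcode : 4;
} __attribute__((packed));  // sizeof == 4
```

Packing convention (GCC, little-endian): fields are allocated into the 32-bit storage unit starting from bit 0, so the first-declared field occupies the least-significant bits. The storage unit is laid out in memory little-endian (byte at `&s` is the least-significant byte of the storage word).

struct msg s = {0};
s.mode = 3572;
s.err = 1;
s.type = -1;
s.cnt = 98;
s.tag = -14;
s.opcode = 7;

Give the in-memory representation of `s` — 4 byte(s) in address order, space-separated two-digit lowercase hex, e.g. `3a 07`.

mode:13 = 3572 → 0xdf4 << 0 → word 0x00000df4
err:1 = 1 → 0x1 << 13 → word 0x00002df4
type:2 = -1 → 0x3 << 14 → word 0x0000edf4
cnt:7 = 98 → 0x62 << 16 → word 0x0062edf4
tag:5 = -14 → 0x12 << 23 → word 0x0962edf4
opcode:4 = 7 → 0x7 << 28 → word 0x7962edf4
word = 0x7962edf4 → little-endian bytes:
  [0]=0xf4  [1]=0xed  [2]=0x62  [3]=0x79

f4 ed 62 79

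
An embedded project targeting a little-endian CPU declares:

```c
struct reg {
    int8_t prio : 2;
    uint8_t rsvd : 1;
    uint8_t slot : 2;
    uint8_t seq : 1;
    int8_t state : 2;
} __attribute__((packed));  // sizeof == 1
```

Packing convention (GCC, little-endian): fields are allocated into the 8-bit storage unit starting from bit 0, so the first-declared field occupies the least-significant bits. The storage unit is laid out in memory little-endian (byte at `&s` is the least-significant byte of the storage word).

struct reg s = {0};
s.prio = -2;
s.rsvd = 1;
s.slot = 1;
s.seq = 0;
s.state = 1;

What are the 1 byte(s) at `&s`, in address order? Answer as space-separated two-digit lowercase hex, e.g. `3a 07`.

prio:2 = -2 → 0x2 << 0 → word 0x02
rsvd:1 = 1 → 0x1 << 2 → word 0x06
slot:2 = 1 → 0x1 << 3 → word 0x0e
seq:1 = 0 → 0x0 << 5 → word 0x0e
state:2 = 1 → 0x1 << 6 → word 0x4e
word = 0x4e → little-endian bytes:
  [0]=0x4e

4e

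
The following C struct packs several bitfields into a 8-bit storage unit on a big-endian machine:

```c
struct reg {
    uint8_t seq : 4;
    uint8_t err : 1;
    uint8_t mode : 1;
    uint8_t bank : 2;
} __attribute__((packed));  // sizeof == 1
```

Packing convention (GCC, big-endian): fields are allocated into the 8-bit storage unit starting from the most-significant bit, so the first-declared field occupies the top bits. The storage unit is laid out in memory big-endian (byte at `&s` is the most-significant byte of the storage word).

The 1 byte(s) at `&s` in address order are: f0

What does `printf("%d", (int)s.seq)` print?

[0]=0xf0 (big-endian) → word 0xf0
seq:4 @ bit 4 → (0xf0>>4)&0xf = 0xf  ←
err:1 @ bit 3 → (0xf0>>3)&0x1 = 0x0
mode:1 @ bit 2 → (0xf0>>2)&0x1 = 0x0
bank:2 @ bit 0 → (0xf0>>0)&0x3 = 0x0

15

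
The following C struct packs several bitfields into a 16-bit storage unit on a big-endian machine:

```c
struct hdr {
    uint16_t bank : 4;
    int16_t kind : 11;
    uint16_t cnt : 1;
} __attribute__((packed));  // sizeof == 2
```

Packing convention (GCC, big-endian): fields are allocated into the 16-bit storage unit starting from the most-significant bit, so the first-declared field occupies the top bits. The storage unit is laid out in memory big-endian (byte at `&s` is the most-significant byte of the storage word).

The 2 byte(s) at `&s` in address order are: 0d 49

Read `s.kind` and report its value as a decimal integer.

-348

[0]=0x0d [1]=0x49 (big-endian) → word 0x0d49
bank:4 @ bit 12 → (0x0d49>>12)&0xf = 0x0
kind:11 @ bit 1 → (0x0d49>>1)&0x7ff = 0x6a4  ←
cnt:1 @ bit 0 → (0x0d49>>0)&0x1 = 0x1
kind signed 11b, MSB=1: 1700 - 2048 = -348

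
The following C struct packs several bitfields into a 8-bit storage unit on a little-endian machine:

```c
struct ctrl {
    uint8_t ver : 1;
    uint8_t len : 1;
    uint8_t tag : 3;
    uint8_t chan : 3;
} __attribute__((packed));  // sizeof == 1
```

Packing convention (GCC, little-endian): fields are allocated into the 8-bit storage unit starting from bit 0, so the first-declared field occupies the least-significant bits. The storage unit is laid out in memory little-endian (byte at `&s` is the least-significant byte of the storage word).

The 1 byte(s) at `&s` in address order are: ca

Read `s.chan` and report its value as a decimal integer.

[0]=0xca (little-endian) → word 0xca
ver:1 @ bit 0 → (0xca>>0)&0x1 = 0x0
len:1 @ bit 1 → (0xca>>1)&0x1 = 0x1
tag:3 @ bit 2 → (0xca>>2)&0x7 = 0x2
chan:3 @ bit 5 → (0xca>>5)&0x7 = 0x6  ←

6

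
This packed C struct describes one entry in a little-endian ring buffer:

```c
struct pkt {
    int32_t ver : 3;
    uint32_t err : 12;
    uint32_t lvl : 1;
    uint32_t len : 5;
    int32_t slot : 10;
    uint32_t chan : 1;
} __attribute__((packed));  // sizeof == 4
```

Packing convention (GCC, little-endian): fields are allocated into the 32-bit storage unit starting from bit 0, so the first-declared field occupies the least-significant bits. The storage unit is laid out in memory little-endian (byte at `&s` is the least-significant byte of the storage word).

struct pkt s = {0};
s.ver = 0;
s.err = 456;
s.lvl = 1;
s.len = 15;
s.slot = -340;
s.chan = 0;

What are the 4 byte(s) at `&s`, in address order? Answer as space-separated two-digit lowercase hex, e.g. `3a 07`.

40 8e 8f 55

ver:3 = 0 → 0x0 << 0 → word 0x00000000
err:12 = 456 → 0x1c8 << 3 → word 0x00000e40
lvl:1 = 1 → 0x1 << 15 → word 0x00008e40
len:5 = 15 → 0xf << 16 → word 0x000f8e40
slot:10 = -340 → 0x2ac << 21 → word 0x558f8e40
chan:1 = 0 → 0x0 << 31 → word 0x558f8e40
word = 0x558f8e40 → little-endian bytes:
  [0]=0x40  [1]=0x8e  [2]=0x8f  [3]=0x55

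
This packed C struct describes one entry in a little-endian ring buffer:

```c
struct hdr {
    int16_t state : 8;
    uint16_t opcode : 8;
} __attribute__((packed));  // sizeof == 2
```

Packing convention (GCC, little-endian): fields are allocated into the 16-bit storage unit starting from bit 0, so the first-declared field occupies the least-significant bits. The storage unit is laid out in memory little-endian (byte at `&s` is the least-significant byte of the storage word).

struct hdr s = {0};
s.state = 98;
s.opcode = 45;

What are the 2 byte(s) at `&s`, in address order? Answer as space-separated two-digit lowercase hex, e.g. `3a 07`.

62 2d

state (8b) val=98 bits=0x62 at bit 0: 0x0062
opcode (8b) val=45 bits=0x2d at bit 8: 0x2d62
word = 0x2d62 → little-endian bytes:
  [0]=0x62  [1]=0x2d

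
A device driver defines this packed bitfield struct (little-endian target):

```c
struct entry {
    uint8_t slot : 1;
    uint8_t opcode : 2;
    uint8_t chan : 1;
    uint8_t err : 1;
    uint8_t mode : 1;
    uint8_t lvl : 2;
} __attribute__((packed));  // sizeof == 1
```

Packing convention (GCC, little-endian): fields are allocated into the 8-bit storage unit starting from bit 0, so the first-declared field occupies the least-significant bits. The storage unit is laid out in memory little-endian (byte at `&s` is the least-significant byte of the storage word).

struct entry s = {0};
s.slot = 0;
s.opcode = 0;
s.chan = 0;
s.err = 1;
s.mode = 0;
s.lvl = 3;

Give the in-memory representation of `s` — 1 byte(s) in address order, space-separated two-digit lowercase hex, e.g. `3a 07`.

slot:1 = 0 → 0x0 << 0 → word 0x00
opcode:2 = 0 → 0x0 << 1 → word 0x00
chan:1 = 0 → 0x0 << 3 → word 0x00
err:1 = 1 → 0x1 << 4 → word 0x10
mode:1 = 0 → 0x0 << 5 → word 0x10
lvl:2 = 3 → 0x3 << 6 → word 0xd0
word = 0xd0 → little-endian bytes:
  [0]=0xd0

d0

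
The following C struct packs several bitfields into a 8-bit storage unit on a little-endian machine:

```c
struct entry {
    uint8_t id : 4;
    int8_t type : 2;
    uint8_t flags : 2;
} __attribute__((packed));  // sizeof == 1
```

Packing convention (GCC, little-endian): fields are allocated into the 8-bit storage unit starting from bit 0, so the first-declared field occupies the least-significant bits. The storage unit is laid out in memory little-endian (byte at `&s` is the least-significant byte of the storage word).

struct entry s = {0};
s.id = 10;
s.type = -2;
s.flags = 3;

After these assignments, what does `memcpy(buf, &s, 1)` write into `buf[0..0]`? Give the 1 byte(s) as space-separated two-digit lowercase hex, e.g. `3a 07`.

id:4 = 10 → 0xa << 0 → word 0x0a
type:2 = -2 → 0x2 << 4 → word 0x2a
flags:2 = 3 → 0x3 << 6 → word 0xea
word = 0xea → little-endian bytes:
  [0]=0xea

ea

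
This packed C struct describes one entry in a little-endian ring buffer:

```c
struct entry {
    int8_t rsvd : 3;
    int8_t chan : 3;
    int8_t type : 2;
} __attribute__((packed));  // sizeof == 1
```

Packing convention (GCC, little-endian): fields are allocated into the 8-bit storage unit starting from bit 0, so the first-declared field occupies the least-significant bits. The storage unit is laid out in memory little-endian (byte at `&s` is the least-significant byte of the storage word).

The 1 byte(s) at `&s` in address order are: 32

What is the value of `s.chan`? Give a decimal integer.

-2

[0]=0x32 (little-endian) → word 0x32
rsvd:3 @ bit 0 → (0x32>>0)&0x7 = 0x2
chan:3 @ bit 3 → (0x32>>3)&0x7 = 0x6  ←
type:2 @ bit 6 → (0x32>>6)&0x3 = 0x0
chan signed 3b, MSB=1: 6 - 8 = -2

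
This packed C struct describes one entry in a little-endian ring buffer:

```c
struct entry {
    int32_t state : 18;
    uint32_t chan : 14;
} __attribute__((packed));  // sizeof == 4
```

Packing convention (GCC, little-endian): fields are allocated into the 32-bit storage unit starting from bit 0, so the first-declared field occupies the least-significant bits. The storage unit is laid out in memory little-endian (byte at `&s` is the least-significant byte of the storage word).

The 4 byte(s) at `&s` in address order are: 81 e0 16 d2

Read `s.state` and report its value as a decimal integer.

[0]=0x81 [1]=0xe0 [2]=0x16 [3]=0xd2 (little-endian) → word 0xd216e081
state [0+:18] = (word>>0) & 0x3ffff = 188545  ←
chan [18+:14] = (word>>18) & 0x3fff = 13445
state signed 18b, MSB=1: 188545 - 262144 = -73599

-73599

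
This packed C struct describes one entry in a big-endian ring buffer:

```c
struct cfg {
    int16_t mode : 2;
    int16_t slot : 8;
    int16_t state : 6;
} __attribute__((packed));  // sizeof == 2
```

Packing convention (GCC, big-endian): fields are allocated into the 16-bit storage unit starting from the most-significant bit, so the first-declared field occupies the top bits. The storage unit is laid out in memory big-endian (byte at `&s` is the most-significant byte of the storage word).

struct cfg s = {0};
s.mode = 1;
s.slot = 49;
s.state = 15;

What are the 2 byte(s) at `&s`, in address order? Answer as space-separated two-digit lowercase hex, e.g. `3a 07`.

[14+:2] mode=1 & 0x3 = 0x1; word=0x4000
[6+:8] slot=49 & 0xff = 0x31; word=0x4c40
[0+:6] state=15 & 0x3f = 0xf; word=0x4c4f
word = 0x4c4f → big-endian bytes:
  [0]=0x4c  [1]=0x4f

4c 4f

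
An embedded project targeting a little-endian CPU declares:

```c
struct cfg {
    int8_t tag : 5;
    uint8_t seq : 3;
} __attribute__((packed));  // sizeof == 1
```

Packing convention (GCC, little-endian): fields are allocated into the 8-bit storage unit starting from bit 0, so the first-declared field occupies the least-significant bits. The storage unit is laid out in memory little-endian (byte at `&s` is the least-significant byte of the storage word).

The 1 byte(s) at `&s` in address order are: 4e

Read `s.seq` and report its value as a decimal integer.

[0]=0x4e (little-endian) → word 0x4e
tag [0+:5] = (word>>0) & 0x1f = 14
seq [5+:3] = (word>>5) & 0x7 = 2  ←

2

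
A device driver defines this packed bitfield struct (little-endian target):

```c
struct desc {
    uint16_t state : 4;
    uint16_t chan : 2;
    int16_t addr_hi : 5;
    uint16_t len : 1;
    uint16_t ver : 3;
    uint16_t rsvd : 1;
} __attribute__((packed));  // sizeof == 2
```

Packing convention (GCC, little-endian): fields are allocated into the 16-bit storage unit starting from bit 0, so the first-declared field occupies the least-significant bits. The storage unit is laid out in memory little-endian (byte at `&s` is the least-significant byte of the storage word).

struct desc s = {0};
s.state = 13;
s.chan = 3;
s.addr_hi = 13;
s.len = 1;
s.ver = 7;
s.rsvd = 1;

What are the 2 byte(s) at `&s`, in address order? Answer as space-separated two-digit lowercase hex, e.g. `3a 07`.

7d fb

state:4 = 13 → 0xd << 0 → word 0x000d
chan:2 = 3 → 0x3 << 4 → word 0x003d
addr_hi:5 = 13 → 0xd << 6 → word 0x037d
len:1 = 1 → 0x1 << 11 → word 0x0b7d
ver:3 = 7 → 0x7 << 12 → word 0x7b7d
rsvd:1 = 1 → 0x1 << 15 → word 0xfb7d
word = 0xfb7d → little-endian bytes:
  [0]=0x7d  [1]=0xfb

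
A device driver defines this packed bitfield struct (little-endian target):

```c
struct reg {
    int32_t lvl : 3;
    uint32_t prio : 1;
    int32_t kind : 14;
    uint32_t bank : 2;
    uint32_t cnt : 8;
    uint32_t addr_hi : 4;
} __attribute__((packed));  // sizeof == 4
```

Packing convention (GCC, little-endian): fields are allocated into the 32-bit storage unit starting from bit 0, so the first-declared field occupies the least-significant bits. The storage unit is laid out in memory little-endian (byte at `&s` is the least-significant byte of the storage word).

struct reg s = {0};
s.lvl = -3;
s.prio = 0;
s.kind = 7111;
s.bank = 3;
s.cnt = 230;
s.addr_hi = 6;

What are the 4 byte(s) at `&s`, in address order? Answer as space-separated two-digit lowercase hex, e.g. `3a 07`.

lvl (3b) val=-3 bits=0x5 at bit 0: 0x00000005
prio (1b) val=0 bits=0x0 at bit 3: 0x00000005
kind (14b) val=7111 bits=0x1bc7 at bit 4: 0x0001bc75
bank (2b) val=3 bits=0x3 at bit 18: 0x000dbc75
cnt (8b) val=230 bits=0xe6 at bit 20: 0x0e6dbc75
addr_hi (4b) val=6 bits=0x6 at bit 28: 0x6e6dbc75
word = 0x6e6dbc75 → little-endian bytes:
  [0]=0x75  [1]=0xbc  [2]=0x6d  [3]=0x6e

75 bc 6d 6e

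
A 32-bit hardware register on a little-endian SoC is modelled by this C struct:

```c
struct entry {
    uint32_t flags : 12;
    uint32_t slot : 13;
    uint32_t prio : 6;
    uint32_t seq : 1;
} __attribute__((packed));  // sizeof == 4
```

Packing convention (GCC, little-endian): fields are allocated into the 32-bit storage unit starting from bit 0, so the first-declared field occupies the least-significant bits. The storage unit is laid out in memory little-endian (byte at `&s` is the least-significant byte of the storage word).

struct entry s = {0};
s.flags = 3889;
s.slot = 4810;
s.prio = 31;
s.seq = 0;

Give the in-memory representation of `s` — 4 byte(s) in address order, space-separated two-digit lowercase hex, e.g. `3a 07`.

flags:12 = 3889 → 0xf31 << 0 → word 0x00000f31
slot:13 = 4810 → 0x12ca << 12 → word 0x012caf31
prio:6 = 31 → 0x1f << 25 → word 0x3f2caf31
seq:1 = 0 → 0x0 << 31 → word 0x3f2caf31
word = 0x3f2caf31 → little-endian bytes:
  [0]=0x31  [1]=0xaf  [2]=0x2c  [3]=0x3f

31 af 2c 3f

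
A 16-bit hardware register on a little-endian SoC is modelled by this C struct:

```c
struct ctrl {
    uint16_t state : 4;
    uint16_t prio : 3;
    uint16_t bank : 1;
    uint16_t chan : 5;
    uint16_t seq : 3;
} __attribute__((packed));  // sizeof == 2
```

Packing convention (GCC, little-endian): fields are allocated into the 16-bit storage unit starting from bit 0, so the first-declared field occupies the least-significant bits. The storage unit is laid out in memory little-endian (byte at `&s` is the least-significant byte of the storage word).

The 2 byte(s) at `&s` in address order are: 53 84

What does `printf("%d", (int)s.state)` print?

[0]=0x53 [1]=0x84 (little-endian) → word 0x8453
state [0+:4] = (word>>0) & 0xf = 3  ←
prio [4+:3] = (word>>4) & 0x7 = 5
bank [7+:1] = (word>>7) & 0x1 = 0
chan [8+:5] = (word>>8) & 0x1f = 4
seq [13+:3] = (word>>13) & 0x7 = 4

3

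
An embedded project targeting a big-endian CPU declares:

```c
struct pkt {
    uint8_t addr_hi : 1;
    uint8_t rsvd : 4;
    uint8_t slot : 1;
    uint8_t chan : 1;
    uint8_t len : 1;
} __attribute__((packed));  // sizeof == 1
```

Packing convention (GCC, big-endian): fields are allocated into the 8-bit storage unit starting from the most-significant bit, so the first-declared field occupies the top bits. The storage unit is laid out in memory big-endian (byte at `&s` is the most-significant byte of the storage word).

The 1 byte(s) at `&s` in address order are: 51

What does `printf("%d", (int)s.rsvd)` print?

[0]=0x51 (big-endian) → word 0x51
addr_hi:1 @ bit 7 → (0x51>>7)&0x1 = 0x0
rsvd:4 @ bit 3 → (0x51>>3)&0xf = 0xa  ←
slot:1 @ bit 2 → (0x51>>2)&0x1 = 0x0
chan:1 @ bit 1 → (0x51>>1)&0x1 = 0x0
len:1 @ bit 0 → (0x51>>0)&0x1 = 0x1

10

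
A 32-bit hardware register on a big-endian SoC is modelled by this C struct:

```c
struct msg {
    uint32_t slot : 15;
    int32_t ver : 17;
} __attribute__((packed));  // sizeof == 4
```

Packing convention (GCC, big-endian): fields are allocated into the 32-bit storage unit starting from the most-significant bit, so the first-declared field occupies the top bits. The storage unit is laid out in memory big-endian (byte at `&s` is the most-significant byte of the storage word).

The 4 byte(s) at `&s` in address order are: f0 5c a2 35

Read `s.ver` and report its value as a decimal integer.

41525

[0]=0xf0 [1]=0x5c [2]=0xa2 [3]=0x35 (big-endian) → word 0xf05ca235
slot:15 @ bit 17 → (0xf05ca235>>17)&0x7fff = 0x782e
ver:17 @ bit 0 → (0xf05ca235>>0)&0x1ffff = 0xa235  ←
ver signed 17b, MSB=0: value = 41525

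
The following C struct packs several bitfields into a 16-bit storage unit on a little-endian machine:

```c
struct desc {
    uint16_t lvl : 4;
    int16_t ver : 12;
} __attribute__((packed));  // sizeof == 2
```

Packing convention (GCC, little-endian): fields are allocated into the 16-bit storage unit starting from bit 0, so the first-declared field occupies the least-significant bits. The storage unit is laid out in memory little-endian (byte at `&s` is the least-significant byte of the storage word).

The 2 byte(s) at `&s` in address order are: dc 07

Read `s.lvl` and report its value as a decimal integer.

[0]=0xdc [1]=0x07 (little-endian) → word 0x07dc
lvl [0+:4] = (word>>0) & 0xf = 12  ←
ver [4+:12] = (word>>4) & 0xfff = 125

12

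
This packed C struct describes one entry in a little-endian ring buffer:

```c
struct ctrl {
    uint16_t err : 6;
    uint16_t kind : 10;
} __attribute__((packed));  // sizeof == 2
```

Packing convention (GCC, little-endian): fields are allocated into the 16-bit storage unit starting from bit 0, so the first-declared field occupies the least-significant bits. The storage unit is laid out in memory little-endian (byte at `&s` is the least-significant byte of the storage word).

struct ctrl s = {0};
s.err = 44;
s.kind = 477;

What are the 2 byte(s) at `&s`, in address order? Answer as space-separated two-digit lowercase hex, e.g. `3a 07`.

err:6 = 44 → 0x2c << 0 → word 0x002c
kind:10 = 477 → 0x1dd << 6 → word 0x776c
word = 0x776c → little-endian bytes:
  [0]=0x6c  [1]=0x77

6c 77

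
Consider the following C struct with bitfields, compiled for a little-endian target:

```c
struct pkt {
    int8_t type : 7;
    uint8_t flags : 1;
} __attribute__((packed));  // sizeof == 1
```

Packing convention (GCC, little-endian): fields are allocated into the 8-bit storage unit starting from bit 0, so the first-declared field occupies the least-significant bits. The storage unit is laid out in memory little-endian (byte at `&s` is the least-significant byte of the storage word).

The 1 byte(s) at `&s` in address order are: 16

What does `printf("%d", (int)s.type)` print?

[0]=0x16 (little-endian) → word 0x16
type [0+:7] = (word>>0) & 0x7f = 22  ←
flags [7+:1] = (word>>7) & 0x1 = 0
type signed 7b, MSB=0: value = 22

22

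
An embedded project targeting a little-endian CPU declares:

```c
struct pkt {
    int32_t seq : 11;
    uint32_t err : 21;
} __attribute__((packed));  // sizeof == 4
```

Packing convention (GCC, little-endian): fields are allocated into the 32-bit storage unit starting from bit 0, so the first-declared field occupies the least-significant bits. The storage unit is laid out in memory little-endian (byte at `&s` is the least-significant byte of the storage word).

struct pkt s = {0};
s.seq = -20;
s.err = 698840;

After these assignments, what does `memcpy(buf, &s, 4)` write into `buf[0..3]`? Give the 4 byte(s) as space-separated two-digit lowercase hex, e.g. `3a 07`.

[0+:11] seq=-20 & 0x7ff = 0x7ec; word=0x000007ec
[11+:21] err=698840 & 0x1fffff = 0xaa9d8; word=0x554ec7ec
word = 0x554ec7ec → little-endian bytes:
  [0]=0xec  [1]=0xc7  [2]=0x4e  [3]=0x55

ec c7 4e 55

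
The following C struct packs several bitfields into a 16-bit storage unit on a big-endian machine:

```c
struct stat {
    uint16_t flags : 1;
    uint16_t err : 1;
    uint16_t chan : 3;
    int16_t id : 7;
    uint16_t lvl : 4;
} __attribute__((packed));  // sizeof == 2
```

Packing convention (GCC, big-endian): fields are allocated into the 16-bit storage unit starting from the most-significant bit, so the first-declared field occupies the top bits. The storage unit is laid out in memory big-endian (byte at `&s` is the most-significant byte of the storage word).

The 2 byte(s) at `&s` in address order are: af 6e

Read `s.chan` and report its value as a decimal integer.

[0]=0xaf [1]=0x6e (big-endian) → word 0xaf6e
flags:1 @ bit 15 → (0xaf6e>>15)&0x1 = 0x1
err:1 @ bit 14 → (0xaf6e>>14)&0x1 = 0x0
chan:3 @ bit 11 → (0xaf6e>>11)&0x7 = 0x5  ←
id:7 @ bit 4 → (0xaf6e>>4)&0x7f = 0x76
lvl:4 @ bit 0 → (0xaf6e>>0)&0xf = 0xe

5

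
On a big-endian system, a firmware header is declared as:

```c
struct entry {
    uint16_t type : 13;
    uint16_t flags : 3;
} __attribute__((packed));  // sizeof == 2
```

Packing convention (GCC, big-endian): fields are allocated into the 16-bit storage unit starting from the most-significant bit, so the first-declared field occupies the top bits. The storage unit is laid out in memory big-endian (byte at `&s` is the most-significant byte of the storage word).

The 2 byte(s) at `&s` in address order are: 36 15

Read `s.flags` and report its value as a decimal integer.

5

[0]=0x36 [1]=0x15 (big-endian) → word 0x3615
type [3+:13] = (word>>3) & 0x1fff = 1730
flags [0+:3] = (word>>0) & 0x7 = 5  ←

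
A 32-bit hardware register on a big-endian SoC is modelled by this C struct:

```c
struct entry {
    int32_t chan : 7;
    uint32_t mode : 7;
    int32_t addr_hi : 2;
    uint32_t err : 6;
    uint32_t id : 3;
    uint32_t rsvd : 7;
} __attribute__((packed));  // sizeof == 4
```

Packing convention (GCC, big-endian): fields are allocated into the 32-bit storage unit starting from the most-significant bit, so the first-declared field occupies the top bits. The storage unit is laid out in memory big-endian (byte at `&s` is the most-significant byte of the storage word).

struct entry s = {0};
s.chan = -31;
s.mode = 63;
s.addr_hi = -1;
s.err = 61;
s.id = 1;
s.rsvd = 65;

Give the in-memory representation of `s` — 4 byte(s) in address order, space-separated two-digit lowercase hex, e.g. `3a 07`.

c2 ff f4 c1

[25+:7] chan=-31 & 0x7f = 0x61; word=0xc2000000
[18+:7] mode=63 & 0x7f = 0x3f; word=0xc2fc0000
[16+:2] addr_hi=-1 & 0x3 = 0x3; word=0xc2ff0000
[10+:6] err=61 & 0x3f = 0x3d; word=0xc2fff400
[7+:3] id=1 & 0x7 = 0x1; word=0xc2fff480
[0+:7] rsvd=65 & 0x7f = 0x41; word=0xc2fff4c1
word = 0xc2fff4c1 → big-endian bytes:
  [0]=0xc2  [1]=0xff  [2]=0xf4  [3]=0xc1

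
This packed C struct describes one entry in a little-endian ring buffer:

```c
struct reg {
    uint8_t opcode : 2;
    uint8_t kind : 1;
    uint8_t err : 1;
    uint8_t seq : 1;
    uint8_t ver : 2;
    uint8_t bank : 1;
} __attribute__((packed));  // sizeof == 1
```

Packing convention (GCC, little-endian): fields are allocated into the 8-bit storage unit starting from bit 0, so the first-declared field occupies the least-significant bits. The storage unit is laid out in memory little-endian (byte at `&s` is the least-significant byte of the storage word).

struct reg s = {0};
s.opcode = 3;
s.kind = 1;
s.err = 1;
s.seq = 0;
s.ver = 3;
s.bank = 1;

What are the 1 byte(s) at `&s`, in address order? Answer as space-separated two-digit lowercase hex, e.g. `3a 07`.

ef

opcode (2b) val=3 bits=0x3 at bit 0: 0x03
kind (1b) val=1 bits=0x1 at bit 2: 0x07
err (1b) val=1 bits=0x1 at bit 3: 0x0f
seq (1b) val=0 bits=0x0 at bit 4: 0x0f
ver (2b) val=3 bits=0x3 at bit 5: 0x6f
bank (1b) val=1 bits=0x1 at bit 7: 0xef
word = 0xef → little-endian bytes:
  [0]=0xef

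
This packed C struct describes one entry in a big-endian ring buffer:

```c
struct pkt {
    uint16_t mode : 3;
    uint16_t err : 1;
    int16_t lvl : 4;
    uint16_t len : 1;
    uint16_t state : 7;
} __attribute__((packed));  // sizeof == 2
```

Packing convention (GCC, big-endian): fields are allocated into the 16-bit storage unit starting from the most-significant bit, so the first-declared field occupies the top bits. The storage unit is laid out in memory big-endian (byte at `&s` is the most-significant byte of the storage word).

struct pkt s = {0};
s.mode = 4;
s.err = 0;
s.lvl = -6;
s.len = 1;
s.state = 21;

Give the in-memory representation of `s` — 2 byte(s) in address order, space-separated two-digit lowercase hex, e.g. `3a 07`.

8a 95

mode:3 = 4 → 0x4 << 13 → word 0x8000
err:1 = 0 → 0x0 << 12 → word 0x8000
lvl:4 = -6 → 0xa << 8 → word 0x8a00
len:1 = 1 → 0x1 << 7 → word 0x8a80
state:7 = 21 → 0x15 << 0 → word 0x8a95
word = 0x8a95 → big-endian bytes:
  [0]=0x8a  [1]=0x95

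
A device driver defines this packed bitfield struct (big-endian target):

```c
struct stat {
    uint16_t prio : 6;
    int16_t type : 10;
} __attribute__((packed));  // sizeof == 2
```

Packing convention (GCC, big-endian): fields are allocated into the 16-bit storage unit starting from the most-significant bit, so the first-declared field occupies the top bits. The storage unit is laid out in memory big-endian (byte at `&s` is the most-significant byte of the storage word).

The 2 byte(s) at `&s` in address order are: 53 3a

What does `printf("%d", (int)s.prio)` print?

20

[0]=0x53 [1]=0x3a (big-endian) → word 0x533a
prio:6 @ bit 10 → (0x533a>>10)&0x3f = 0x14  ←
type:10 @ bit 0 → (0x533a>>0)&0x3ff = 0x33a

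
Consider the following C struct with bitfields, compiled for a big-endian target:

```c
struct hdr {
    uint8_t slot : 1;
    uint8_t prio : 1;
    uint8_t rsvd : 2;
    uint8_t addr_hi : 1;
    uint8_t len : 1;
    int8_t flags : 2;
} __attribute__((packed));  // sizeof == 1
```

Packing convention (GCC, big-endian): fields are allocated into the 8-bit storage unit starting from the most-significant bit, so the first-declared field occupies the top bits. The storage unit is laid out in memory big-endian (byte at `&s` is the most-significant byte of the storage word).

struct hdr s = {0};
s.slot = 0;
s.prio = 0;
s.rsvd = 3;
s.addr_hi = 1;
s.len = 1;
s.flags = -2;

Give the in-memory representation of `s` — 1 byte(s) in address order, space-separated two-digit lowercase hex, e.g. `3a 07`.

slot:1 = 0 → 0x0 << 7 → word 0x00
prio:1 = 0 → 0x0 << 6 → word 0x00
rsvd:2 = 3 → 0x3 << 4 → word 0x30
addr_hi:1 = 1 → 0x1 << 3 → word 0x38
len:1 = 1 → 0x1 << 2 → word 0x3c
flags:2 = -2 → 0x2 << 0 → word 0x3e
word = 0x3e → big-endian bytes:
  [0]=0x3e

3e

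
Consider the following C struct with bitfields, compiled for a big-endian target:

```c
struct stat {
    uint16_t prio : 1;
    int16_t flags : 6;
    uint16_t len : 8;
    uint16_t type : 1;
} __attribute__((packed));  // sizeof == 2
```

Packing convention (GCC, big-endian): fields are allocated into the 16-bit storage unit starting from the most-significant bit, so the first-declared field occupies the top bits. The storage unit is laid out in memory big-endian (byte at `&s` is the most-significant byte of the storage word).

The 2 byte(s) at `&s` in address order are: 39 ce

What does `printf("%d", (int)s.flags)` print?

28

[0]=0x39 [1]=0xce (big-endian) → word 0x39ce
prio:1 @ bit 15 → (0x39ce>>15)&0x1 = 0x0
flags:6 @ bit 9 → (0x39ce>>9)&0x3f = 0x1c  ←
len:8 @ bit 1 → (0x39ce>>1)&0xff = 0xe7
type:1 @ bit 0 → (0x39ce>>0)&0x1 = 0x0
flags signed 6b, MSB=0: value = 28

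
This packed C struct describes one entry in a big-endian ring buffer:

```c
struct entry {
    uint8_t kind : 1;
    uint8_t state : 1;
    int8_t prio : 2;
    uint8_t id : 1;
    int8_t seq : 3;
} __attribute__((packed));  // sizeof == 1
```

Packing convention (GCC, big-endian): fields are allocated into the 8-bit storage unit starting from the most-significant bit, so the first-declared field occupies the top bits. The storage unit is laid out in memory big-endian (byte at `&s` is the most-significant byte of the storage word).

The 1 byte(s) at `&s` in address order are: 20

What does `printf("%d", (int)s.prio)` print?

[0]=0x20 (big-endian) → word 0x20
kind [7+:1] = (word>>7) & 0x1 = 0
state [6+:1] = (word>>6) & 0x1 = 0
prio [4+:2] = (word>>4) & 0x3 = 2  ←
id [3+:1] = (word>>3) & 0x1 = 0
seq [0+:3] = (word>>0) & 0x7 = 0
prio signed 2b, MSB=1: 2 - 4 = -2

-2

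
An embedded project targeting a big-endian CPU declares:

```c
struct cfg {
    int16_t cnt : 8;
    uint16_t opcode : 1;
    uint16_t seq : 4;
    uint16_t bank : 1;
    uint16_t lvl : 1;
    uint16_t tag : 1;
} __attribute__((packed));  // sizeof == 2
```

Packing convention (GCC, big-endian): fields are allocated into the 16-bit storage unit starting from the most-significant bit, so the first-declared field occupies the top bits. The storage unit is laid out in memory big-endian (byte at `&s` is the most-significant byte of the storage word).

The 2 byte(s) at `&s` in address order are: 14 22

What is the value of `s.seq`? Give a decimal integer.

[0]=0x14 [1]=0x22 (big-endian) → word 0x1422
cnt [8+:8] = (word>>8) & 0xff = 20
opcode [7+:1] = (word>>7) & 0x1 = 0
seq [3+:4] = (word>>3) & 0xf = 4  ←
bank [2+:1] = (word>>2) & 0x1 = 0
lvl [1+:1] = (word>>1) & 0x1 = 1
tag [0+:1] = (word>>0) & 0x1 = 0

4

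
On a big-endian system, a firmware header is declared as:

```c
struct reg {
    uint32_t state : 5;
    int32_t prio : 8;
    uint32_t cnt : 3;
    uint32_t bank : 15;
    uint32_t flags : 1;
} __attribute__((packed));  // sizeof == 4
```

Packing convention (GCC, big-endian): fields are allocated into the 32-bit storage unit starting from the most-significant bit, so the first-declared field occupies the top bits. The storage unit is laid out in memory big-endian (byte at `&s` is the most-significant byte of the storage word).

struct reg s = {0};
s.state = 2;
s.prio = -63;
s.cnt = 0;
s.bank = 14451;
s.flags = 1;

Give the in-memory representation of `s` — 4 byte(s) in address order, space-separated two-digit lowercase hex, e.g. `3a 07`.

state:5 = 2 → 0x2 << 27 → word 0x10000000
prio:8 = -63 → 0xc1 << 19 → word 0x16080000
cnt:3 = 0 → 0x0 << 16 → word 0x16080000
bank:15 = 14451 → 0x3873 << 1 → word 0x160870e6
flags:1 = 1 → 0x1 << 0 → word 0x160870e7
word = 0x160870e7 → big-endian bytes:
  [0]=0x16  [1]=0x08  [2]=0x70  [3]=0xe7

16 08 70 e7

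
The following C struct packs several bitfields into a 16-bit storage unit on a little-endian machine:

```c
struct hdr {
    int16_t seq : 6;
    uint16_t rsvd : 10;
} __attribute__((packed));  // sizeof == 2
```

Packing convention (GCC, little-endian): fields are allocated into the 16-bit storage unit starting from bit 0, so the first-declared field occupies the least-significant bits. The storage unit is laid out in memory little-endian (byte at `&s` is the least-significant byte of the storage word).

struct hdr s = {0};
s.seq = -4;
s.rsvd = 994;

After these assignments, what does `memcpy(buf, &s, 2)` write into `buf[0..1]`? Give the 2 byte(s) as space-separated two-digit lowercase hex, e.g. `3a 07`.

[0+:6] seq=-4 & 0x3f = 0x3c; word=0x003c
[6+:10] rsvd=994 & 0x3ff = 0x3e2; word=0xf8bc
word = 0xf8bc → little-endian bytes:
  [0]=0xbc  [1]=0xf8

bc f8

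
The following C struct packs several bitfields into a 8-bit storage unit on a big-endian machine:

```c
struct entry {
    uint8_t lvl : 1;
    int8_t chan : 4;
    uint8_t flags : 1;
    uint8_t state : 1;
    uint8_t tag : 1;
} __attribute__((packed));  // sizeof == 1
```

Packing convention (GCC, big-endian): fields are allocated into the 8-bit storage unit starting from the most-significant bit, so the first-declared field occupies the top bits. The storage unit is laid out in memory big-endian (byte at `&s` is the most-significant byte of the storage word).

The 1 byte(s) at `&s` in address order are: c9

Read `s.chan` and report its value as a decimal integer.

[0]=0xc9 (big-endian) → word 0xc9
lvl:1 @ bit 7 → (0xc9>>7)&0x1 = 0x1
chan:4 @ bit 3 → (0xc9>>3)&0xf = 0x9  ←
flags:1 @ bit 2 → (0xc9>>2)&0x1 = 0x0
state:1 @ bit 1 → (0xc9>>1)&0x1 = 0x0
tag:1 @ bit 0 → (0xc9>>0)&0x1 = 0x1
chan signed 4b, MSB=1: 9 - 16 = -7

-7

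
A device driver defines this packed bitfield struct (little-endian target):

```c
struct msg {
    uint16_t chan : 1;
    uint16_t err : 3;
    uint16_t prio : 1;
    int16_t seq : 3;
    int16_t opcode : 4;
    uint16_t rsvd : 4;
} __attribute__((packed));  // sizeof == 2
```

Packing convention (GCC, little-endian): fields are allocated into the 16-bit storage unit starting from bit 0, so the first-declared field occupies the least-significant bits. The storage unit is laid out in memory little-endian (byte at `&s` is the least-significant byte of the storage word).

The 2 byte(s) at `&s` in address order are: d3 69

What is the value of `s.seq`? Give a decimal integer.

[0]=0xd3 [1]=0x69 (little-endian) → word 0x69d3
chan [0+:1] = (word>>0) & 0x1 = 1
err [1+:3] = (word>>1) & 0x7 = 1
prio [4+:1] = (word>>4) & 0x1 = 1
seq [5+:3] = (word>>5) & 0x7 = 6  ←
opcode [8+:4] = (word>>8) & 0xf = 9
rsvd [12+:4] = (word>>12) & 0xf = 6
seq signed 3b, MSB=1: 6 - 8 = -2

-2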